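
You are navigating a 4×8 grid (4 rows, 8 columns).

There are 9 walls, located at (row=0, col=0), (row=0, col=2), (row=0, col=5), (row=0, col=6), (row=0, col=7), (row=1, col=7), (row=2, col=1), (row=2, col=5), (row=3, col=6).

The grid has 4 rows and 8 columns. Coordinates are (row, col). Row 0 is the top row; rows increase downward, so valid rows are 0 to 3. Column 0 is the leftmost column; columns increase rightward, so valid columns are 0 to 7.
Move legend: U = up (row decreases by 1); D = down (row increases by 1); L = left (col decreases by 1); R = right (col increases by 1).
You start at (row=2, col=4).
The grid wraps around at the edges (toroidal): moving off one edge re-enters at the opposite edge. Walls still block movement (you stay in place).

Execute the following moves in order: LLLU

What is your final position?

Start: (row=2, col=4)
  L (left): (row=2, col=4) -> (row=2, col=3)
  L (left): (row=2, col=3) -> (row=2, col=2)
  L (left): blocked, stay at (row=2, col=2)
  U (up): (row=2, col=2) -> (row=1, col=2)
Final: (row=1, col=2)

Answer: Final position: (row=1, col=2)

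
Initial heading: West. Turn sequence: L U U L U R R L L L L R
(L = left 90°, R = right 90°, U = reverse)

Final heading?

Start: West
  L (left (90° counter-clockwise)) -> South
  U (U-turn (180°)) -> North
  U (U-turn (180°)) -> South
  L (left (90° counter-clockwise)) -> East
  U (U-turn (180°)) -> West
  R (right (90° clockwise)) -> North
  R (right (90° clockwise)) -> East
  L (left (90° counter-clockwise)) -> North
  L (left (90° counter-clockwise)) -> West
  L (left (90° counter-clockwise)) -> South
  L (left (90° counter-clockwise)) -> East
  R (right (90° clockwise)) -> South
Final: South

Answer: Final heading: South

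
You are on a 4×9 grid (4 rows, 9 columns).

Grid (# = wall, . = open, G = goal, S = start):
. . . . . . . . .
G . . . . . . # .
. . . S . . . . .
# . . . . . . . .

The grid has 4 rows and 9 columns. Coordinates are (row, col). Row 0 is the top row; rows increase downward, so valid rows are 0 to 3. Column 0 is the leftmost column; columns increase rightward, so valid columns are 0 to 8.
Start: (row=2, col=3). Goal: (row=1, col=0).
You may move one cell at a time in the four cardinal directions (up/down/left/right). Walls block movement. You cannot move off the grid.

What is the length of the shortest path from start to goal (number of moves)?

Answer: Shortest path length: 4

Derivation:
BFS from (row=2, col=3) until reaching (row=1, col=0):
  Distance 0: (row=2, col=3)
  Distance 1: (row=1, col=3), (row=2, col=2), (row=2, col=4), (row=3, col=3)
  Distance 2: (row=0, col=3), (row=1, col=2), (row=1, col=4), (row=2, col=1), (row=2, col=5), (row=3, col=2), (row=3, col=4)
  Distance 3: (row=0, col=2), (row=0, col=4), (row=1, col=1), (row=1, col=5), (row=2, col=0), (row=2, col=6), (row=3, col=1), (row=3, col=5)
  Distance 4: (row=0, col=1), (row=0, col=5), (row=1, col=0), (row=1, col=6), (row=2, col=7), (row=3, col=6)  <- goal reached here
One shortest path (4 moves): (row=2, col=3) -> (row=2, col=2) -> (row=2, col=1) -> (row=2, col=0) -> (row=1, col=0)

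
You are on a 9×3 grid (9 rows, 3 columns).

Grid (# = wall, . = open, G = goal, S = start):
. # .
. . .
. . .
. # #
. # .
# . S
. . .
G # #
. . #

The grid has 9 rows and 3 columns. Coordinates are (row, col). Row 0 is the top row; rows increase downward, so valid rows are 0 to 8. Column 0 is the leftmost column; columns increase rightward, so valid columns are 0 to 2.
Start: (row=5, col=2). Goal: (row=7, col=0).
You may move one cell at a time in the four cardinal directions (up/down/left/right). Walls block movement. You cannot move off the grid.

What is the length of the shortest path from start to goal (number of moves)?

Answer: Shortest path length: 4

Derivation:
BFS from (row=5, col=2) until reaching (row=7, col=0):
  Distance 0: (row=5, col=2)
  Distance 1: (row=4, col=2), (row=5, col=1), (row=6, col=2)
  Distance 2: (row=6, col=1)
  Distance 3: (row=6, col=0)
  Distance 4: (row=7, col=0)  <- goal reached here
One shortest path (4 moves): (row=5, col=2) -> (row=5, col=1) -> (row=6, col=1) -> (row=6, col=0) -> (row=7, col=0)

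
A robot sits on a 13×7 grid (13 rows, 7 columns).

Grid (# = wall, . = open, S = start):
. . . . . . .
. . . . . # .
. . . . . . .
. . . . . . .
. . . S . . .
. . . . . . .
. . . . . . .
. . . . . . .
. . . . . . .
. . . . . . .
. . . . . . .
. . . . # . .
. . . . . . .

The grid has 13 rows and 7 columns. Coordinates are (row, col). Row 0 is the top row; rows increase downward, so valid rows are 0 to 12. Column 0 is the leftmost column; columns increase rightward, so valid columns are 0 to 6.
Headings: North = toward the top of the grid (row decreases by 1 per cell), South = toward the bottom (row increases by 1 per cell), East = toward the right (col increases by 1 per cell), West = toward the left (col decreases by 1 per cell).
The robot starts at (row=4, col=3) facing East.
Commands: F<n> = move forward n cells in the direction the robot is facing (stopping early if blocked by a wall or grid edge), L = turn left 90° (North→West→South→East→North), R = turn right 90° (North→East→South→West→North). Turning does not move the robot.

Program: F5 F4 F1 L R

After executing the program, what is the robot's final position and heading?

Answer: Final position: (row=4, col=6), facing East

Derivation:
Start: (row=4, col=3), facing East
  F5: move forward 3/5 (blocked), now at (row=4, col=6)
  F4: move forward 0/4 (blocked), now at (row=4, col=6)
  F1: move forward 0/1 (blocked), now at (row=4, col=6)
  L: turn left, now facing North
  R: turn right, now facing East
Final: (row=4, col=6), facing East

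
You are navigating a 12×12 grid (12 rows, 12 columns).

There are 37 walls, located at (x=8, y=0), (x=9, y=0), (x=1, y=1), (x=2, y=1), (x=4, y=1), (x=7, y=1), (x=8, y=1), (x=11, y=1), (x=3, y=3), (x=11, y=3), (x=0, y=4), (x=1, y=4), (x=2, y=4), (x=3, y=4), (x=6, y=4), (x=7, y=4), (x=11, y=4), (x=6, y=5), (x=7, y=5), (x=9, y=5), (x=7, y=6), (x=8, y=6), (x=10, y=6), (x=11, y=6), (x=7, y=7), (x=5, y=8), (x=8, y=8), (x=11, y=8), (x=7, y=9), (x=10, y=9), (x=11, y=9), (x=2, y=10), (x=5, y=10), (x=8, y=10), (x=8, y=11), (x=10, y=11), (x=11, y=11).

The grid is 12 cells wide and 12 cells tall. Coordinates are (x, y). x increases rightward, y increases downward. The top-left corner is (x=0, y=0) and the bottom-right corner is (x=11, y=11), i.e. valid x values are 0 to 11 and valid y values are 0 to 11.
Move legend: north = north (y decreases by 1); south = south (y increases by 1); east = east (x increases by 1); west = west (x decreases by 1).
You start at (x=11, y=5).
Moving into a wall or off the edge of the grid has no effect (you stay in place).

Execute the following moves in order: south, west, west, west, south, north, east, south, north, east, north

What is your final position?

Answer: Final position: (x=10, y=3)

Derivation:
Start: (x=11, y=5)
  south (south): blocked, stay at (x=11, y=5)
  west (west): (x=11, y=5) -> (x=10, y=5)
  west (west): blocked, stay at (x=10, y=5)
  west (west): blocked, stay at (x=10, y=5)
  south (south): blocked, stay at (x=10, y=5)
  north (north): (x=10, y=5) -> (x=10, y=4)
  east (east): blocked, stay at (x=10, y=4)
  south (south): (x=10, y=4) -> (x=10, y=5)
  north (north): (x=10, y=5) -> (x=10, y=4)
  east (east): blocked, stay at (x=10, y=4)
  north (north): (x=10, y=4) -> (x=10, y=3)
Final: (x=10, y=3)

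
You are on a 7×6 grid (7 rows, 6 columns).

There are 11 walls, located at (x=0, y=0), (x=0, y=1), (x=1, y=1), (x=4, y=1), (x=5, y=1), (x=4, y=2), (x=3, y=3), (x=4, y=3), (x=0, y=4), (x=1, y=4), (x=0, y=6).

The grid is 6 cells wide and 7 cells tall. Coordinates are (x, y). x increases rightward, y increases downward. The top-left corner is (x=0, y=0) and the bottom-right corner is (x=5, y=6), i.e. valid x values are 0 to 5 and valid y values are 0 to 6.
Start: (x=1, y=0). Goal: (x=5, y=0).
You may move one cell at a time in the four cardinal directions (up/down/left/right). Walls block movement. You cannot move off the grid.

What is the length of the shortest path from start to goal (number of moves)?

Answer: Shortest path length: 4

Derivation:
BFS from (x=1, y=0) until reaching (x=5, y=0):
  Distance 0: (x=1, y=0)
  Distance 1: (x=2, y=0)
  Distance 2: (x=3, y=0), (x=2, y=1)
  Distance 3: (x=4, y=0), (x=3, y=1), (x=2, y=2)
  Distance 4: (x=5, y=0), (x=1, y=2), (x=3, y=2), (x=2, y=3)  <- goal reached here
One shortest path (4 moves): (x=1, y=0) -> (x=2, y=0) -> (x=3, y=0) -> (x=4, y=0) -> (x=5, y=0)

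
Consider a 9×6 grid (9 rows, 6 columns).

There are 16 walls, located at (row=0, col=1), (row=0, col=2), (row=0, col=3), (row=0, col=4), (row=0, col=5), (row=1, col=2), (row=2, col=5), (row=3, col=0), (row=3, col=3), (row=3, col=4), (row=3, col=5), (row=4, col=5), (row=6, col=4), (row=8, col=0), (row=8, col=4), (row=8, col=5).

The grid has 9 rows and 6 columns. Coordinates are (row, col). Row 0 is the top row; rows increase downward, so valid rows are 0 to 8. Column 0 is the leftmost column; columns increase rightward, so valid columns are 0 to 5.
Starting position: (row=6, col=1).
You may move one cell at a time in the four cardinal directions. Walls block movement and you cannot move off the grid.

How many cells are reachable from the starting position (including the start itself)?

BFS flood-fill from (row=6, col=1):
  Distance 0: (row=6, col=1)
  Distance 1: (row=5, col=1), (row=6, col=0), (row=6, col=2), (row=7, col=1)
  Distance 2: (row=4, col=1), (row=5, col=0), (row=5, col=2), (row=6, col=3), (row=7, col=0), (row=7, col=2), (row=8, col=1)
  Distance 3: (row=3, col=1), (row=4, col=0), (row=4, col=2), (row=5, col=3), (row=7, col=3), (row=8, col=2)
  Distance 4: (row=2, col=1), (row=3, col=2), (row=4, col=3), (row=5, col=4), (row=7, col=4), (row=8, col=3)
  Distance 5: (row=1, col=1), (row=2, col=0), (row=2, col=2), (row=4, col=4), (row=5, col=5), (row=7, col=5)
  Distance 6: (row=1, col=0), (row=2, col=3), (row=6, col=5)
  Distance 7: (row=0, col=0), (row=1, col=3), (row=2, col=4)
  Distance 8: (row=1, col=4)
  Distance 9: (row=1, col=5)
Total reachable: 38 (grid has 38 open cells total)

Answer: Reachable cells: 38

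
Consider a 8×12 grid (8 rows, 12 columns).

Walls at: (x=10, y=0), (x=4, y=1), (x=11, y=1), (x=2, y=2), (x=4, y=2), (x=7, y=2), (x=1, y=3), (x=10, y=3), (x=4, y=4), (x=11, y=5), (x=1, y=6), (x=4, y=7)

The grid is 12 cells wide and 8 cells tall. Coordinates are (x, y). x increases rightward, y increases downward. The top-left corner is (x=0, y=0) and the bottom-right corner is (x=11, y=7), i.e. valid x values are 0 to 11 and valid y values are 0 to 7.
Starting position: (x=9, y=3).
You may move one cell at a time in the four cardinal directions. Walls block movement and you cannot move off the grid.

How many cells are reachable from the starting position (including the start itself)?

Answer: Reachable cells: 83

Derivation:
BFS flood-fill from (x=9, y=3):
  Distance 0: (x=9, y=3)
  Distance 1: (x=9, y=2), (x=8, y=3), (x=9, y=4)
  Distance 2: (x=9, y=1), (x=8, y=2), (x=10, y=2), (x=7, y=3), (x=8, y=4), (x=10, y=4), (x=9, y=5)
  Distance 3: (x=9, y=0), (x=8, y=1), (x=10, y=1), (x=11, y=2), (x=6, y=3), (x=7, y=4), (x=11, y=4), (x=8, y=5), (x=10, y=5), (x=9, y=6)
  Distance 4: (x=8, y=0), (x=7, y=1), (x=6, y=2), (x=5, y=3), (x=11, y=3), (x=6, y=4), (x=7, y=5), (x=8, y=6), (x=10, y=6), (x=9, y=7)
  Distance 5: (x=7, y=0), (x=6, y=1), (x=5, y=2), (x=4, y=3), (x=5, y=4), (x=6, y=5), (x=7, y=6), (x=11, y=6), (x=8, y=7), (x=10, y=7)
  Distance 6: (x=6, y=0), (x=5, y=1), (x=3, y=3), (x=5, y=5), (x=6, y=6), (x=7, y=7), (x=11, y=7)
  Distance 7: (x=5, y=0), (x=3, y=2), (x=2, y=3), (x=3, y=4), (x=4, y=5), (x=5, y=6), (x=6, y=7)
  Distance 8: (x=4, y=0), (x=3, y=1), (x=2, y=4), (x=3, y=5), (x=4, y=6), (x=5, y=7)
  Distance 9: (x=3, y=0), (x=2, y=1), (x=1, y=4), (x=2, y=5), (x=3, y=6)
  Distance 10: (x=2, y=0), (x=1, y=1), (x=0, y=4), (x=1, y=5), (x=2, y=6), (x=3, y=7)
  Distance 11: (x=1, y=0), (x=0, y=1), (x=1, y=2), (x=0, y=3), (x=0, y=5), (x=2, y=7)
  Distance 12: (x=0, y=0), (x=0, y=2), (x=0, y=6), (x=1, y=7)
  Distance 13: (x=0, y=7)
Total reachable: 83 (grid has 84 open cells total)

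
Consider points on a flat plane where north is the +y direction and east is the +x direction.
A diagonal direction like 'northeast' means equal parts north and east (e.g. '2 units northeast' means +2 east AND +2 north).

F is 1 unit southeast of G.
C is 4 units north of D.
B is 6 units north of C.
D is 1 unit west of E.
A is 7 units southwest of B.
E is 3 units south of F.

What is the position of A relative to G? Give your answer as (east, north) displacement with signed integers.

Answer: A is at (east=-7, north=-1) relative to G.

Derivation:
Place G at the origin (east=0, north=0).
  F is 1 unit southeast of G: delta (east=+1, north=-1); F at (east=1, north=-1).
  E is 3 units south of F: delta (east=+0, north=-3); E at (east=1, north=-4).
  D is 1 unit west of E: delta (east=-1, north=+0); D at (east=0, north=-4).
  C is 4 units north of D: delta (east=+0, north=+4); C at (east=0, north=0).
  B is 6 units north of C: delta (east=+0, north=+6); B at (east=0, north=6).
  A is 7 units southwest of B: delta (east=-7, north=-7); A at (east=-7, north=-1).
Therefore A relative to G: (east=-7, north=-1).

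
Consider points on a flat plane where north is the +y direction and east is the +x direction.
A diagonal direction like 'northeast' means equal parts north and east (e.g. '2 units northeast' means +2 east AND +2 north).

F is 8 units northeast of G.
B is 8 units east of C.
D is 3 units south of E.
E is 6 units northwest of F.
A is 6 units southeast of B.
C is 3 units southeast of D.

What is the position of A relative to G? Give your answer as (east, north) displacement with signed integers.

Answer: A is at (east=19, north=2) relative to G.

Derivation:
Place G at the origin (east=0, north=0).
  F is 8 units northeast of G: delta (east=+8, north=+8); F at (east=8, north=8).
  E is 6 units northwest of F: delta (east=-6, north=+6); E at (east=2, north=14).
  D is 3 units south of E: delta (east=+0, north=-3); D at (east=2, north=11).
  C is 3 units southeast of D: delta (east=+3, north=-3); C at (east=5, north=8).
  B is 8 units east of C: delta (east=+8, north=+0); B at (east=13, north=8).
  A is 6 units southeast of B: delta (east=+6, north=-6); A at (east=19, north=2).
Therefore A relative to G: (east=19, north=2).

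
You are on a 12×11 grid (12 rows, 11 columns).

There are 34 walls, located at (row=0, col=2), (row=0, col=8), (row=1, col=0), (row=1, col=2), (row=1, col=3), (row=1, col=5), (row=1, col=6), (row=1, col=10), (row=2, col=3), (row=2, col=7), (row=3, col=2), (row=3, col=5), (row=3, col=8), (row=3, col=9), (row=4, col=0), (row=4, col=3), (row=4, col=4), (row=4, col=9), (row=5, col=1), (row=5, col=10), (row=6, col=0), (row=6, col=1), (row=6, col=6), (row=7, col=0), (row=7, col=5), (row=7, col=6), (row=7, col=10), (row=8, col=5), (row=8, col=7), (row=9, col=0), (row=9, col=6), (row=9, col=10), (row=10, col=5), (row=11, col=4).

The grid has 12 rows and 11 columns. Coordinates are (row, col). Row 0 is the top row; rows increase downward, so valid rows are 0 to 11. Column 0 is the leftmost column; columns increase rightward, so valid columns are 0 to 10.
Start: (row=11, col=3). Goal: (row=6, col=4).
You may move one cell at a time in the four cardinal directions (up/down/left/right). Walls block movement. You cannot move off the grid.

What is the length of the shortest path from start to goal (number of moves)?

BFS from (row=11, col=3) until reaching (row=6, col=4):
  Distance 0: (row=11, col=3)
  Distance 1: (row=10, col=3), (row=11, col=2)
  Distance 2: (row=9, col=3), (row=10, col=2), (row=10, col=4), (row=11, col=1)
  Distance 3: (row=8, col=3), (row=9, col=2), (row=9, col=4), (row=10, col=1), (row=11, col=0)
  Distance 4: (row=7, col=3), (row=8, col=2), (row=8, col=4), (row=9, col=1), (row=9, col=5), (row=10, col=0)
  Distance 5: (row=6, col=3), (row=7, col=2), (row=7, col=4), (row=8, col=1)
  Distance 6: (row=5, col=3), (row=6, col=2), (row=6, col=4), (row=7, col=1), (row=8, col=0)  <- goal reached here
One shortest path (6 moves): (row=11, col=3) -> (row=10, col=3) -> (row=10, col=4) -> (row=9, col=4) -> (row=8, col=4) -> (row=7, col=4) -> (row=6, col=4)

Answer: Shortest path length: 6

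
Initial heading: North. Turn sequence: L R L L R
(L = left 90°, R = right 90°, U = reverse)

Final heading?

Answer: Final heading: West

Derivation:
Start: North
  L (left (90° counter-clockwise)) -> West
  R (right (90° clockwise)) -> North
  L (left (90° counter-clockwise)) -> West
  L (left (90° counter-clockwise)) -> South
  R (right (90° clockwise)) -> West
Final: West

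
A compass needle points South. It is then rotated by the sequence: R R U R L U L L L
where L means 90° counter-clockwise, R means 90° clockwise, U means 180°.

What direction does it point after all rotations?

Start: South
  R (right (90° clockwise)) -> West
  R (right (90° clockwise)) -> North
  U (U-turn (180°)) -> South
  R (right (90° clockwise)) -> West
  L (left (90° counter-clockwise)) -> South
  U (U-turn (180°)) -> North
  L (left (90° counter-clockwise)) -> West
  L (left (90° counter-clockwise)) -> South
  L (left (90° counter-clockwise)) -> East
Final: East

Answer: Final heading: East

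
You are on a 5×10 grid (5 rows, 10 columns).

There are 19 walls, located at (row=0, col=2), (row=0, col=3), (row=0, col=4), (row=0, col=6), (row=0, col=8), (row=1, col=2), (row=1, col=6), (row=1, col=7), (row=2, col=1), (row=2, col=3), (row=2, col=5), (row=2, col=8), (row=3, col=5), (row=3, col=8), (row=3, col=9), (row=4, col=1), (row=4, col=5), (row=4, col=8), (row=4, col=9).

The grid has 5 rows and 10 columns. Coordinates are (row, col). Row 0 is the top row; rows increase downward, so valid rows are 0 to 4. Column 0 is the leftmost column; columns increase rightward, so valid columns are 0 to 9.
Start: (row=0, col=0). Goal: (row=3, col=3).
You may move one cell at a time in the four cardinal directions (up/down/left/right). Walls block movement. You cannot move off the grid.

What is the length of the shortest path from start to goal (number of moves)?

BFS from (row=0, col=0) until reaching (row=3, col=3):
  Distance 0: (row=0, col=0)
  Distance 1: (row=0, col=1), (row=1, col=0)
  Distance 2: (row=1, col=1), (row=2, col=0)
  Distance 3: (row=3, col=0)
  Distance 4: (row=3, col=1), (row=4, col=0)
  Distance 5: (row=3, col=2)
  Distance 6: (row=2, col=2), (row=3, col=3), (row=4, col=2)  <- goal reached here
One shortest path (6 moves): (row=0, col=0) -> (row=1, col=0) -> (row=2, col=0) -> (row=3, col=0) -> (row=3, col=1) -> (row=3, col=2) -> (row=3, col=3)

Answer: Shortest path length: 6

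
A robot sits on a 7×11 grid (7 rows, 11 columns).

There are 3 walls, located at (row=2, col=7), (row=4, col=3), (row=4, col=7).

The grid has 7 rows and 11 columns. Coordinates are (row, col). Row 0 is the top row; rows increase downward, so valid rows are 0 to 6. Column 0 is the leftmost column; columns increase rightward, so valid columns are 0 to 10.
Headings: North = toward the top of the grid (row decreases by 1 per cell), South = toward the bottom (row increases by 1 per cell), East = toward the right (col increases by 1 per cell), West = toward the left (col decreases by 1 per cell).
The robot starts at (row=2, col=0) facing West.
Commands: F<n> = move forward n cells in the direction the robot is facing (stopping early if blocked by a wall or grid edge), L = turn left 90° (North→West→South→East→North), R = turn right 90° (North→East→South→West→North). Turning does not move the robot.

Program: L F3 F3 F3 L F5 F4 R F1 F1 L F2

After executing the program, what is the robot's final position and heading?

Start: (row=2, col=0), facing West
  L: turn left, now facing South
  F3: move forward 3, now at (row=5, col=0)
  F3: move forward 1/3 (blocked), now at (row=6, col=0)
  F3: move forward 0/3 (blocked), now at (row=6, col=0)
  L: turn left, now facing East
  F5: move forward 5, now at (row=6, col=5)
  F4: move forward 4, now at (row=6, col=9)
  R: turn right, now facing South
  F1: move forward 0/1 (blocked), now at (row=6, col=9)
  F1: move forward 0/1 (blocked), now at (row=6, col=9)
  L: turn left, now facing East
  F2: move forward 1/2 (blocked), now at (row=6, col=10)
Final: (row=6, col=10), facing East

Answer: Final position: (row=6, col=10), facing East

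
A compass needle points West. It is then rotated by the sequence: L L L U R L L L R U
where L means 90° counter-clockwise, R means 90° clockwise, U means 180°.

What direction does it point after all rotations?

Answer: Final heading: West

Derivation:
Start: West
  L (left (90° counter-clockwise)) -> South
  L (left (90° counter-clockwise)) -> East
  L (left (90° counter-clockwise)) -> North
  U (U-turn (180°)) -> South
  R (right (90° clockwise)) -> West
  L (left (90° counter-clockwise)) -> South
  L (left (90° counter-clockwise)) -> East
  L (left (90° counter-clockwise)) -> North
  R (right (90° clockwise)) -> East
  U (U-turn (180°)) -> West
Final: West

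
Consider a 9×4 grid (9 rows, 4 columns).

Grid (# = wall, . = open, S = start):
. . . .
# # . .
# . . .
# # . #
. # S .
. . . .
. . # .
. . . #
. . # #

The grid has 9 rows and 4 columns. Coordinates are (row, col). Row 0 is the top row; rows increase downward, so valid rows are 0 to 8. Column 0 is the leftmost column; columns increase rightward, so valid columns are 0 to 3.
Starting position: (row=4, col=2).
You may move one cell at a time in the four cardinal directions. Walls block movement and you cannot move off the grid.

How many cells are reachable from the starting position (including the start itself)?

BFS flood-fill from (row=4, col=2):
  Distance 0: (row=4, col=2)
  Distance 1: (row=3, col=2), (row=4, col=3), (row=5, col=2)
  Distance 2: (row=2, col=2), (row=5, col=1), (row=5, col=3)
  Distance 3: (row=1, col=2), (row=2, col=1), (row=2, col=3), (row=5, col=0), (row=6, col=1), (row=6, col=3)
  Distance 4: (row=0, col=2), (row=1, col=3), (row=4, col=0), (row=6, col=0), (row=7, col=1)
  Distance 5: (row=0, col=1), (row=0, col=3), (row=7, col=0), (row=7, col=2), (row=8, col=1)
  Distance 6: (row=0, col=0), (row=8, col=0)
Total reachable: 25 (grid has 25 open cells total)

Answer: Reachable cells: 25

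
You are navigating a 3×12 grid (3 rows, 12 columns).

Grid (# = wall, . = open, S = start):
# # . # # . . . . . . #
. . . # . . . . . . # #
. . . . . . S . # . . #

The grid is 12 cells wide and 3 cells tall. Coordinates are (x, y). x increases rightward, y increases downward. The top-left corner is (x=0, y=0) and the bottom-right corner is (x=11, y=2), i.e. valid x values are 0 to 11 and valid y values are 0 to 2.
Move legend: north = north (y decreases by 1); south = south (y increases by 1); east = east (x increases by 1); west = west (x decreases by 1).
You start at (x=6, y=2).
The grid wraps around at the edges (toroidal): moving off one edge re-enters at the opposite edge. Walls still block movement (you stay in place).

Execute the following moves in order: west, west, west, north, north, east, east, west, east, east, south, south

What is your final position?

Answer: Final position: (x=6, y=1)

Derivation:
Start: (x=6, y=2)
  west (west): (x=6, y=2) -> (x=5, y=2)
  west (west): (x=5, y=2) -> (x=4, y=2)
  west (west): (x=4, y=2) -> (x=3, y=2)
  north (north): blocked, stay at (x=3, y=2)
  north (north): blocked, stay at (x=3, y=2)
  east (east): (x=3, y=2) -> (x=4, y=2)
  east (east): (x=4, y=2) -> (x=5, y=2)
  west (west): (x=5, y=2) -> (x=4, y=2)
  east (east): (x=4, y=2) -> (x=5, y=2)
  east (east): (x=5, y=2) -> (x=6, y=2)
  south (south): (x=6, y=2) -> (x=6, y=0)
  south (south): (x=6, y=0) -> (x=6, y=1)
Final: (x=6, y=1)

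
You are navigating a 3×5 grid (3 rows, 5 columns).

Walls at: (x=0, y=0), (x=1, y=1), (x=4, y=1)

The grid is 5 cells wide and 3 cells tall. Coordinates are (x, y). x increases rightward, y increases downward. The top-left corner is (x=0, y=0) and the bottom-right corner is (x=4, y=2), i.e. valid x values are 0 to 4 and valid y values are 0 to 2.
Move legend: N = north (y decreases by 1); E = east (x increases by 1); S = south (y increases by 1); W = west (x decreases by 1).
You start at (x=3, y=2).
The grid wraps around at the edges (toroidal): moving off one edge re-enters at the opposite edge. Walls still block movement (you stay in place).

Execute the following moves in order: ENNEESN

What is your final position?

Start: (x=3, y=2)
  E (east): (x=3, y=2) -> (x=4, y=2)
  N (north): blocked, stay at (x=4, y=2)
  N (north): blocked, stay at (x=4, y=2)
  E (east): (x=4, y=2) -> (x=0, y=2)
  E (east): (x=0, y=2) -> (x=1, y=2)
  S (south): (x=1, y=2) -> (x=1, y=0)
  N (north): (x=1, y=0) -> (x=1, y=2)
Final: (x=1, y=2)

Answer: Final position: (x=1, y=2)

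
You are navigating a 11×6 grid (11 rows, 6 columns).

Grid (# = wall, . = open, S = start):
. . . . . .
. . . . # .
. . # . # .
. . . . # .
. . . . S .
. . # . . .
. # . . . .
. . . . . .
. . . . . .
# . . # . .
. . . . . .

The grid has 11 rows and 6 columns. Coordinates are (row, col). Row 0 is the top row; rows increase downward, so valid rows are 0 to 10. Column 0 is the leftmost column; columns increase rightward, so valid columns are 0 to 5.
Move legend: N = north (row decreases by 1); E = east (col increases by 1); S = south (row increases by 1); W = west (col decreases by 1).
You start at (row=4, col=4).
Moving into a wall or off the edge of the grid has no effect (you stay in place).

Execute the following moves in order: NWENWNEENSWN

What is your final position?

Answer: Final position: (row=3, col=2)

Derivation:
Start: (row=4, col=4)
  N (north): blocked, stay at (row=4, col=4)
  W (west): (row=4, col=4) -> (row=4, col=3)
  E (east): (row=4, col=3) -> (row=4, col=4)
  N (north): blocked, stay at (row=4, col=4)
  W (west): (row=4, col=4) -> (row=4, col=3)
  N (north): (row=4, col=3) -> (row=3, col=3)
  E (east): blocked, stay at (row=3, col=3)
  E (east): blocked, stay at (row=3, col=3)
  N (north): (row=3, col=3) -> (row=2, col=3)
  S (south): (row=2, col=3) -> (row=3, col=3)
  W (west): (row=3, col=3) -> (row=3, col=2)
  N (north): blocked, stay at (row=3, col=2)
Final: (row=3, col=2)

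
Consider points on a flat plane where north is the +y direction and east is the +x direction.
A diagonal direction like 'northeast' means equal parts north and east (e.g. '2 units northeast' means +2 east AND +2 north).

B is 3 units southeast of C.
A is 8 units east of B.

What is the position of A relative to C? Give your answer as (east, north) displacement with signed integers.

Place C at the origin (east=0, north=0).
  B is 3 units southeast of C: delta (east=+3, north=-3); B at (east=3, north=-3).
  A is 8 units east of B: delta (east=+8, north=+0); A at (east=11, north=-3).
Therefore A relative to C: (east=11, north=-3).

Answer: A is at (east=11, north=-3) relative to C.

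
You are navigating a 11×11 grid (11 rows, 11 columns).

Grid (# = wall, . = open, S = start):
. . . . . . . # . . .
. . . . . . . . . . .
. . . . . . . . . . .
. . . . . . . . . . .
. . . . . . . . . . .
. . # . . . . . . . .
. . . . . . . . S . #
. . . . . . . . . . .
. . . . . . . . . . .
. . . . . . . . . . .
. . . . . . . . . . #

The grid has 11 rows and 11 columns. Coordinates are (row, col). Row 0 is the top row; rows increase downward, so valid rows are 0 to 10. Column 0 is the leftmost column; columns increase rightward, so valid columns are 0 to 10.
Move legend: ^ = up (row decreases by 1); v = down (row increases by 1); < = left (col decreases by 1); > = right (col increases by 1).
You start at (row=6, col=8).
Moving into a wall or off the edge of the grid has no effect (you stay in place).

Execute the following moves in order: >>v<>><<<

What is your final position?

Answer: Final position: (row=7, col=7)

Derivation:
Start: (row=6, col=8)
  > (right): (row=6, col=8) -> (row=6, col=9)
  > (right): blocked, stay at (row=6, col=9)
  v (down): (row=6, col=9) -> (row=7, col=9)
  < (left): (row=7, col=9) -> (row=7, col=8)
  > (right): (row=7, col=8) -> (row=7, col=9)
  > (right): (row=7, col=9) -> (row=7, col=10)
  < (left): (row=7, col=10) -> (row=7, col=9)
  < (left): (row=7, col=9) -> (row=7, col=8)
  < (left): (row=7, col=8) -> (row=7, col=7)
Final: (row=7, col=7)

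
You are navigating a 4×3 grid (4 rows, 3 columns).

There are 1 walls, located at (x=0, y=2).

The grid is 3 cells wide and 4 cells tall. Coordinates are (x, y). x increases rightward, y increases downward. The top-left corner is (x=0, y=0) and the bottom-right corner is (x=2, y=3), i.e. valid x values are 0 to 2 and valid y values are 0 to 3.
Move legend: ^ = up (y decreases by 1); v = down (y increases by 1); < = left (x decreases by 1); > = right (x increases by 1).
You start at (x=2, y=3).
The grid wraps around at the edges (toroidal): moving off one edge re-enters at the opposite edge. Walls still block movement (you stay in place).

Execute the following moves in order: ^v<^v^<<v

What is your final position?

Start: (x=2, y=3)
  ^ (up): (x=2, y=3) -> (x=2, y=2)
  v (down): (x=2, y=2) -> (x=2, y=3)
  < (left): (x=2, y=3) -> (x=1, y=3)
  ^ (up): (x=1, y=3) -> (x=1, y=2)
  v (down): (x=1, y=2) -> (x=1, y=3)
  ^ (up): (x=1, y=3) -> (x=1, y=2)
  < (left): blocked, stay at (x=1, y=2)
  < (left): blocked, stay at (x=1, y=2)
  v (down): (x=1, y=2) -> (x=1, y=3)
Final: (x=1, y=3)

Answer: Final position: (x=1, y=3)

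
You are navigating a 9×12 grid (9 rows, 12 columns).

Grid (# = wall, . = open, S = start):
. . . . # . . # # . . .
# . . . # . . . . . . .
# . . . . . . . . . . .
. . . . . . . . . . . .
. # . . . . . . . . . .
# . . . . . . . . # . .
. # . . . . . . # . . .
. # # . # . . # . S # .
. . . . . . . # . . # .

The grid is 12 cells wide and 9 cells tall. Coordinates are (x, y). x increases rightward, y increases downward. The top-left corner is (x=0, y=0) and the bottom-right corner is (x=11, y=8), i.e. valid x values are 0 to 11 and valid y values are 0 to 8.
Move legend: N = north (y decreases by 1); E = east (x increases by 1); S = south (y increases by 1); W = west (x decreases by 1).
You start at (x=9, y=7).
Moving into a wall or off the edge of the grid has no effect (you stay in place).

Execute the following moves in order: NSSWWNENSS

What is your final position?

Answer: Final position: (x=9, y=8)

Derivation:
Start: (x=9, y=7)
  N (north): (x=9, y=7) -> (x=9, y=6)
  S (south): (x=9, y=6) -> (x=9, y=7)
  S (south): (x=9, y=7) -> (x=9, y=8)
  W (west): (x=9, y=8) -> (x=8, y=8)
  W (west): blocked, stay at (x=8, y=8)
  N (north): (x=8, y=8) -> (x=8, y=7)
  E (east): (x=8, y=7) -> (x=9, y=7)
  N (north): (x=9, y=7) -> (x=9, y=6)
  S (south): (x=9, y=6) -> (x=9, y=7)
  S (south): (x=9, y=7) -> (x=9, y=8)
Final: (x=9, y=8)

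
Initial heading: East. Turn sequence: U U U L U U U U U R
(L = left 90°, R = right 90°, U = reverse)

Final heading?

Answer: Final heading: East

Derivation:
Start: East
  U (U-turn (180°)) -> West
  U (U-turn (180°)) -> East
  U (U-turn (180°)) -> West
  L (left (90° counter-clockwise)) -> South
  U (U-turn (180°)) -> North
  U (U-turn (180°)) -> South
  U (U-turn (180°)) -> North
  U (U-turn (180°)) -> South
  U (U-turn (180°)) -> North
  R (right (90° clockwise)) -> East
Final: East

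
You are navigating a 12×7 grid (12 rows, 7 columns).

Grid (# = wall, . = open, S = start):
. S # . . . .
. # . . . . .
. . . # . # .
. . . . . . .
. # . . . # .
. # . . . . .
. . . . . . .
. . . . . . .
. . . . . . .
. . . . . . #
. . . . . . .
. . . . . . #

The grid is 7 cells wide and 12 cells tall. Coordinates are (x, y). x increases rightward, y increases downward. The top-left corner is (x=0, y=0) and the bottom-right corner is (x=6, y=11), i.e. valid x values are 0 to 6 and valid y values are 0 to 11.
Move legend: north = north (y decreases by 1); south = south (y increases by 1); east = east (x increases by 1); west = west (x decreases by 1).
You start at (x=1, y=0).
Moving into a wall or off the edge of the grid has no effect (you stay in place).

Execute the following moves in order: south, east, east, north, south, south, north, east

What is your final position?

Start: (x=1, y=0)
  south (south): blocked, stay at (x=1, y=0)
  east (east): blocked, stay at (x=1, y=0)
  east (east): blocked, stay at (x=1, y=0)
  north (north): blocked, stay at (x=1, y=0)
  south (south): blocked, stay at (x=1, y=0)
  south (south): blocked, stay at (x=1, y=0)
  north (north): blocked, stay at (x=1, y=0)
  east (east): blocked, stay at (x=1, y=0)
Final: (x=1, y=0)

Answer: Final position: (x=1, y=0)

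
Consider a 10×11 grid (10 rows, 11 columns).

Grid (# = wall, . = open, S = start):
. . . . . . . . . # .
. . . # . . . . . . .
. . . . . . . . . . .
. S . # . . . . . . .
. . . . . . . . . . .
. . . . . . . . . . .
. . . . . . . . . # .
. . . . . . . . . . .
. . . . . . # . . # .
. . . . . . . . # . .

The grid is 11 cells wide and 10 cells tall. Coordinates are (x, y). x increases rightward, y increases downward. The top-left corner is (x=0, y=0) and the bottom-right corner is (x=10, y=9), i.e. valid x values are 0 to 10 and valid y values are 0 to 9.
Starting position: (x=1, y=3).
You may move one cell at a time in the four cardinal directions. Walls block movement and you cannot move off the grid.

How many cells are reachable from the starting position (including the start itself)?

Answer: Reachable cells: 103

Derivation:
BFS flood-fill from (x=1, y=3):
  Distance 0: (x=1, y=3)
  Distance 1: (x=1, y=2), (x=0, y=3), (x=2, y=3), (x=1, y=4)
  Distance 2: (x=1, y=1), (x=0, y=2), (x=2, y=2), (x=0, y=4), (x=2, y=4), (x=1, y=5)
  Distance 3: (x=1, y=0), (x=0, y=1), (x=2, y=1), (x=3, y=2), (x=3, y=4), (x=0, y=5), (x=2, y=5), (x=1, y=6)
  Distance 4: (x=0, y=0), (x=2, y=0), (x=4, y=2), (x=4, y=4), (x=3, y=5), (x=0, y=6), (x=2, y=6), (x=1, y=7)
  Distance 5: (x=3, y=0), (x=4, y=1), (x=5, y=2), (x=4, y=3), (x=5, y=4), (x=4, y=5), (x=3, y=6), (x=0, y=7), (x=2, y=7), (x=1, y=8)
  Distance 6: (x=4, y=0), (x=5, y=1), (x=6, y=2), (x=5, y=3), (x=6, y=4), (x=5, y=5), (x=4, y=6), (x=3, y=7), (x=0, y=8), (x=2, y=8), (x=1, y=9)
  Distance 7: (x=5, y=0), (x=6, y=1), (x=7, y=2), (x=6, y=3), (x=7, y=4), (x=6, y=5), (x=5, y=6), (x=4, y=7), (x=3, y=8), (x=0, y=9), (x=2, y=9)
  Distance 8: (x=6, y=0), (x=7, y=1), (x=8, y=2), (x=7, y=3), (x=8, y=4), (x=7, y=5), (x=6, y=6), (x=5, y=7), (x=4, y=8), (x=3, y=9)
  Distance 9: (x=7, y=0), (x=8, y=1), (x=9, y=2), (x=8, y=3), (x=9, y=4), (x=8, y=5), (x=7, y=6), (x=6, y=7), (x=5, y=8), (x=4, y=9)
  Distance 10: (x=8, y=0), (x=9, y=1), (x=10, y=2), (x=9, y=3), (x=10, y=4), (x=9, y=5), (x=8, y=6), (x=7, y=7), (x=5, y=9)
  Distance 11: (x=10, y=1), (x=10, y=3), (x=10, y=5), (x=8, y=7), (x=7, y=8), (x=6, y=9)
  Distance 12: (x=10, y=0), (x=10, y=6), (x=9, y=7), (x=8, y=8), (x=7, y=9)
  Distance 13: (x=10, y=7)
  Distance 14: (x=10, y=8)
  Distance 15: (x=10, y=9)
  Distance 16: (x=9, y=9)
Total reachable: 103 (grid has 103 open cells total)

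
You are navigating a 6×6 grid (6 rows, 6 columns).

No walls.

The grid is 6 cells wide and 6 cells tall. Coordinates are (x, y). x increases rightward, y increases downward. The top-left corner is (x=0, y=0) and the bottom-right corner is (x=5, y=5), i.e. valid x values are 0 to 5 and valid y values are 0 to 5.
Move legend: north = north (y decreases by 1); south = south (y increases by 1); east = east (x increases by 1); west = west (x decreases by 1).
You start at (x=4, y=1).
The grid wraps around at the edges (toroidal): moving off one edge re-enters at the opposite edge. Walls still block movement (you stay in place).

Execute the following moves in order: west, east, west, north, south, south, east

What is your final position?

Answer: Final position: (x=4, y=2)

Derivation:
Start: (x=4, y=1)
  west (west): (x=4, y=1) -> (x=3, y=1)
  east (east): (x=3, y=1) -> (x=4, y=1)
  west (west): (x=4, y=1) -> (x=3, y=1)
  north (north): (x=3, y=1) -> (x=3, y=0)
  south (south): (x=3, y=0) -> (x=3, y=1)
  south (south): (x=3, y=1) -> (x=3, y=2)
  east (east): (x=3, y=2) -> (x=4, y=2)
Final: (x=4, y=2)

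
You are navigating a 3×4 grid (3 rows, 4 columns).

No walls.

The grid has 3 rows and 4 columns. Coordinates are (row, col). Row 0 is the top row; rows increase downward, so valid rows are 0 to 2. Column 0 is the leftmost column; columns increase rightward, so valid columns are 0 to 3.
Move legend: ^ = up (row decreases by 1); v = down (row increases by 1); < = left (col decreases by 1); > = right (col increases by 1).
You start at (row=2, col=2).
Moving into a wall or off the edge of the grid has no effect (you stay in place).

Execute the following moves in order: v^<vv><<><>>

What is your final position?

Start: (row=2, col=2)
  v (down): blocked, stay at (row=2, col=2)
  ^ (up): (row=2, col=2) -> (row=1, col=2)
  < (left): (row=1, col=2) -> (row=1, col=1)
  v (down): (row=1, col=1) -> (row=2, col=1)
  v (down): blocked, stay at (row=2, col=1)
  > (right): (row=2, col=1) -> (row=2, col=2)
  < (left): (row=2, col=2) -> (row=2, col=1)
  < (left): (row=2, col=1) -> (row=2, col=0)
  > (right): (row=2, col=0) -> (row=2, col=1)
  < (left): (row=2, col=1) -> (row=2, col=0)
  > (right): (row=2, col=0) -> (row=2, col=1)
  > (right): (row=2, col=1) -> (row=2, col=2)
Final: (row=2, col=2)

Answer: Final position: (row=2, col=2)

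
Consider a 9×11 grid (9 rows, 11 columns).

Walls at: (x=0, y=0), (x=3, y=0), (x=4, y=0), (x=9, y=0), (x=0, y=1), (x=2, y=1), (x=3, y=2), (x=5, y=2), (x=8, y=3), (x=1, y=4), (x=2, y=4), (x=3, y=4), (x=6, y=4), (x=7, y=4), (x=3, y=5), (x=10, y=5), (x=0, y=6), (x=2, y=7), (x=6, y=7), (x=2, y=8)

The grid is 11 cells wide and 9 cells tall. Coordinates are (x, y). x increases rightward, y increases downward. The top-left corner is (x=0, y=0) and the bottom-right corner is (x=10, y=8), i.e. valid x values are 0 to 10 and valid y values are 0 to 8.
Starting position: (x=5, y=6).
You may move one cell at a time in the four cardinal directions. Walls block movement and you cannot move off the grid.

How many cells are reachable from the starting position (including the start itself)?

Answer: Reachable cells: 79

Derivation:
BFS flood-fill from (x=5, y=6):
  Distance 0: (x=5, y=6)
  Distance 1: (x=5, y=5), (x=4, y=6), (x=6, y=6), (x=5, y=7)
  Distance 2: (x=5, y=4), (x=4, y=5), (x=6, y=5), (x=3, y=6), (x=7, y=6), (x=4, y=7), (x=5, y=8)
  Distance 3: (x=5, y=3), (x=4, y=4), (x=7, y=5), (x=2, y=6), (x=8, y=6), (x=3, y=7), (x=7, y=7), (x=4, y=8), (x=6, y=8)
  Distance 4: (x=4, y=3), (x=6, y=3), (x=2, y=5), (x=8, y=5), (x=1, y=6), (x=9, y=6), (x=8, y=7), (x=3, y=8), (x=7, y=8)
  Distance 5: (x=4, y=2), (x=6, y=2), (x=3, y=3), (x=7, y=3), (x=8, y=4), (x=1, y=5), (x=9, y=5), (x=10, y=6), (x=1, y=7), (x=9, y=7), (x=8, y=8)
  Distance 6: (x=4, y=1), (x=6, y=1), (x=7, y=2), (x=2, y=3), (x=9, y=4), (x=0, y=5), (x=0, y=7), (x=10, y=7), (x=1, y=8), (x=9, y=8)
  Distance 7: (x=6, y=0), (x=3, y=1), (x=5, y=1), (x=7, y=1), (x=2, y=2), (x=8, y=2), (x=1, y=3), (x=9, y=3), (x=0, y=4), (x=10, y=4), (x=0, y=8), (x=10, y=8)
  Distance 8: (x=5, y=0), (x=7, y=0), (x=8, y=1), (x=1, y=2), (x=9, y=2), (x=0, y=3), (x=10, y=3)
  Distance 9: (x=8, y=0), (x=1, y=1), (x=9, y=1), (x=0, y=2), (x=10, y=2)
  Distance 10: (x=1, y=0), (x=10, y=1)
  Distance 11: (x=2, y=0), (x=10, y=0)
Total reachable: 79 (grid has 79 open cells total)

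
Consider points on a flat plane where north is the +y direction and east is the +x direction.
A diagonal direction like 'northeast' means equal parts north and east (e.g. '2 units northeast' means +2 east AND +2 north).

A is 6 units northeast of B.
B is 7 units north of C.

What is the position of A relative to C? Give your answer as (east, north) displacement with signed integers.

Place C at the origin (east=0, north=0).
  B is 7 units north of C: delta (east=+0, north=+7); B at (east=0, north=7).
  A is 6 units northeast of B: delta (east=+6, north=+6); A at (east=6, north=13).
Therefore A relative to C: (east=6, north=13).

Answer: A is at (east=6, north=13) relative to C.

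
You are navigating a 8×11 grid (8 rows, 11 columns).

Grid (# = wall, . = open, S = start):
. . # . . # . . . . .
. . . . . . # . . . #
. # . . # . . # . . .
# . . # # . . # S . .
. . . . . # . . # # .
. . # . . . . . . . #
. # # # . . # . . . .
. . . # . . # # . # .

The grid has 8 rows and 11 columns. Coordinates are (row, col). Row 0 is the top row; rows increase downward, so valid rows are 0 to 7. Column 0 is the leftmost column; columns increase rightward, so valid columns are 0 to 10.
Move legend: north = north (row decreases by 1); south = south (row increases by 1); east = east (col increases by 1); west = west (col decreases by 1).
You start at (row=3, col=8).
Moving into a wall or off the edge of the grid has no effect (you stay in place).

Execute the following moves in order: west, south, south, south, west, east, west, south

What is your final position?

Answer: Final position: (row=3, col=8)

Derivation:
Start: (row=3, col=8)
  west (west): blocked, stay at (row=3, col=8)
  [×3]south (south): blocked, stay at (row=3, col=8)
  west (west): blocked, stay at (row=3, col=8)
  east (east): (row=3, col=8) -> (row=3, col=9)
  west (west): (row=3, col=9) -> (row=3, col=8)
  south (south): blocked, stay at (row=3, col=8)
Final: (row=3, col=8)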